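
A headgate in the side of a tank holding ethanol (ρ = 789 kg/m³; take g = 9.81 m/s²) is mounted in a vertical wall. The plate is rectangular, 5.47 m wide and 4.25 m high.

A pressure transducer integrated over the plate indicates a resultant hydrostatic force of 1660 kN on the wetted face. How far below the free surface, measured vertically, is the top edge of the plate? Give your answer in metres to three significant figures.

d_top ≈ 7.10 m

γ = ρg = 789 × 9.81 / 1000 = 7.74009 kN/m³.
A = 5.47 × 4.25 = 23.2475 m².
From F = γ·h_c·A, the centroid depth is h_c = 1660/(7.74009 × 23.2475) = 9.22541 m.
The centroid lies 4.25/2 = 2.125 m below the top edge, so the top edge sits at h_top = 9.22541 − 2.125 = 7.10041 m below the surface.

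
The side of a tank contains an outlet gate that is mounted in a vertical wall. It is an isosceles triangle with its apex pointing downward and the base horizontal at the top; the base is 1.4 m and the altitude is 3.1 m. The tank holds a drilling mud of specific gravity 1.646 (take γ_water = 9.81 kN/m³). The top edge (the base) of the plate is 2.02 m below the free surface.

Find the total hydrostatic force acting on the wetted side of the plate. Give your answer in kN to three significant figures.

F ≈ 107 kN

γ = 1.646 × 9.81 = 16.14726 kN/m³.
With the apex down, the centroid sits h/3 = 3.1/3 = 1.03333 m below the base (the top edge), so the centroid depth is h_c = 2.02 + 1.03333 = 3.05333 m.
A = ½ × 1.4 × 3.1 = 2.17 m².
Resultant F = γ·h_c·A = 16.14726 × 3.05333 × 2.17 = 106.987 kN.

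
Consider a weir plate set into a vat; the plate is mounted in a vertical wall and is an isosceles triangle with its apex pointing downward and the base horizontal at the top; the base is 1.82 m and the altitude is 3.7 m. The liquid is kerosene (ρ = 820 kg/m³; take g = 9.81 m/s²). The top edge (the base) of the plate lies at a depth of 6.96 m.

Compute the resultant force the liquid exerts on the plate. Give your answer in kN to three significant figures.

F ≈ 222 kN

γ = ρg = 820 × 9.81 / 1000 = 8.0442 kN/m³.
With the apex down, the centroid sits h/3 = 3.7/3 = 1.23333 m below the base (the top edge), so the centroid depth is h_c = 6.96 + 1.23333 = 8.19333 m.
A = ½ × 1.82 × 3.7 = 3.367 m².
Resultant F = γ·h_c·A = 8.0442 × 8.19333 × 3.367 = 221.915 kN.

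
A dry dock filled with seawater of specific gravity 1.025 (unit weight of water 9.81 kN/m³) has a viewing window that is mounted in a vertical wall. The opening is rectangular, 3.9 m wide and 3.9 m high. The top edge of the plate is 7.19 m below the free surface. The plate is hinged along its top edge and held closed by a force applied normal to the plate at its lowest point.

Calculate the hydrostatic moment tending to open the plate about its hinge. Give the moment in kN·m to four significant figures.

M ≈ 2920 kN·m

γ = 1.025 × 9.81 = 10.05525 kN/m³.
The centroid lies 3.9/2 = 1.95 m below the top edge, so the centroid depth is h_c = 7.19 + 1.95 = 9.14 m.
A = 3.9 × 3.9 = 15.21 m².
Resultant F = γ·h_c·A = 10.05525 × 9.14 × 15.21 = 1397.87 kN.
I_c = b·h³/12 = 3.9 × 3.9³/12 = 19.2787 m⁴.
Centre of pressure: y_p = y_c + I_c/(y_c·A) = 9.14 + 19.2787/(9.14 × 15.21) = 9.14 + 0.138676 = 9.27868 m along the plane.
The resultant acts 1.95 + 0.138676 = 2.08868 m (along the plate) below the hinge at the top edge, so the moment about the hinge is M = F × 2.08868 = 1397.87 × 2.08868 = 2919.7 kN·m.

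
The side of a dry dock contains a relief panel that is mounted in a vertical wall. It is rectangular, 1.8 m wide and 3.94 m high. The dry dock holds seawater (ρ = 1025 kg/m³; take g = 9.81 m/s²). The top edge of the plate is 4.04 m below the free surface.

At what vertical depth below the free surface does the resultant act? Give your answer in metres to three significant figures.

h_p = 6.23 m

γ = ρg = 1025 × 9.81 / 1000 = 10.05525 kN/m³.
The centroid lies 3.94/2 = 1.97 m below the top edge, so the centroid depth is h_c = 4.04 + 1.97 = 6.01 m.
A = 1.8 × 3.94 = 7.092 m².
Resultant F = γ·h_c·A = 10.05525 × 6.01 × 7.092 = 428.584 kN.
I_c = b·h³/12 = 1.8 × 3.94³/12 = 9.17445 m⁴.
Centre of pressure: y_p = y_c + I_c/(y_c·A) = 6.01 + 9.17445/(6.01 × 7.092) = 6.01 + 0.215247 = 6.22525 m along the plane.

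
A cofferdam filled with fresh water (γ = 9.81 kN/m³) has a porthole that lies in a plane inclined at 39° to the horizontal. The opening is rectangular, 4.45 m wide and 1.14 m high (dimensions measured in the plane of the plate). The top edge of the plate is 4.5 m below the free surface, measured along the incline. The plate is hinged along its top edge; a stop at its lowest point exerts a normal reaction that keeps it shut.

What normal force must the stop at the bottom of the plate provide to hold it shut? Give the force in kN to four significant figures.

γ = 9.81 kN/m³.
Let θ = 39° be the plate's angle to the horizontal; measure y along the incline from where the plane meets the free surface. Vertical depth h = y·sinθ with sinθ = 0.629320.
The centroid lies 1.14/2 = 0.57 m below the top edge, so y_c = 4.5 + 0.57 = 5.07 m and h_c = 5.07 × 0.629320 = 3.19065 m.
A = 4.45 × 1.14 = 5.073 m².
Resultant F = γ·h_c·A = 9.81 × 3.19065 × 5.073 = 158.786 kN.
I_c = b·h³/12 = 4.45 × 1.14³/12 = 0.549406 m⁴.
Centre of pressure: y_p = y_c + I_c/(y_c·A) = 5.07 + 0.549406/(5.07 × 5.073) = 5.07 + 0.021361 = 5.09136 m along the plane.
The resultant acts 0.57 + 0.021361 = 0.591361 m (along the plate) below the hinge at the top edge, so the moment about the hinge is M = F × 0.591361 = 158.786 × 0.591361 = 93.8998 kN·m.
A normal force at the bottom, 1.14 m from the hinge, must supply this moment: P = 93.8998/1.14 = 82.3682 kN.

P ≈ 82.37 kN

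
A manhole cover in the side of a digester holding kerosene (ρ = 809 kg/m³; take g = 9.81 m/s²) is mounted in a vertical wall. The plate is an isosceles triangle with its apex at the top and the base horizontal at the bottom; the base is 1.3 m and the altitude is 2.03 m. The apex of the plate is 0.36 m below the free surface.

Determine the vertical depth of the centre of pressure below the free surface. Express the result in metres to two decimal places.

h_p = 1.85 m

γ = ρg = 809 × 9.81 / 1000 = 7.93629 kN/m³.
With the apex up, the centroid sits 2h/3 = 2 × 2.03/3 = 1.35333 m below the apex, so the centroid depth is h_c = 0.36 + 1.35333 = 1.71333 m.
A = ½ × 1.3 × 2.03 = 1.3195 m².
Resultant F = γ·h_c·A = 7.93629 × 1.71333 × 1.3195 = 17.9419 kN.
I_c = b·h³/36 = 1.3 × 2.03³/36 = 0.302085 m⁴.
Centre of pressure: y_p = y_c + I_c/(y_c·A) = 1.71333 + 0.302085/(1.71333 × 1.3195) = 1.71333 + 0.133622 = 1.84695 m along the plane.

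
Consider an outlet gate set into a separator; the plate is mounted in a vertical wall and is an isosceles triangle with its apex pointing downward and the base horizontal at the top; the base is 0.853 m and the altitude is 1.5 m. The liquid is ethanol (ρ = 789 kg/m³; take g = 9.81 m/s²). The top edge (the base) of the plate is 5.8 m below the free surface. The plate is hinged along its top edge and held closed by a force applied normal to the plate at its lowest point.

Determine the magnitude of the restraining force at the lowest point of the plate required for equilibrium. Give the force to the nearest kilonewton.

P ≈ 11 kN

γ = ρg = 789 × 9.81 / 1000 = 7.74009 kN/m³.
With the apex down, the centroid sits h/3 = 1.5/3 = 0.5 m below the base (the top edge), so the centroid depth is h_c = 5.8 + 0.5 = 6.3 m.
A = ½ × 0.853 × 1.5 = 0.63975 m².
Resultant F = γ·h_c·A = 7.74009 × 6.3 × 0.63975 = 31.1959 kN.
I_c = b·h³/36 = 0.853 × 1.5³/36 = 0.0799687 m⁴.
Centre of pressure: y_p = y_c + I_c/(y_c·A) = 6.3 + 0.0799687/(6.3 × 0.63975) = 6.3 + 0.0198413 = 6.31984 m along the plane.
The resultant acts 0.5 + 0.0198413 = 0.519841 m (along the plate) below the hinge at the top edge, so the moment about the hinge is M = F × 0.519841 = 31.1959 × 0.519841 = 16.2169 kN·m.
A normal force at the bottom, 1.5 m from the hinge, must supply this moment: P = 16.2169/1.5 = 10.8113 kN.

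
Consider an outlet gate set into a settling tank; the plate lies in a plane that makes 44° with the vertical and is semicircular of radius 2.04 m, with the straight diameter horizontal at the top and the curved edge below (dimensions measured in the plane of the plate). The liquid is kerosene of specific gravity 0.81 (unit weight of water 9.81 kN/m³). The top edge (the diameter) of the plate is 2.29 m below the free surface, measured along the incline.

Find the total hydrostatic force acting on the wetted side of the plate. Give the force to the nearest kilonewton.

F ≈ 118 kN

γ = 0.81 × 9.81 = 7.9461 kN/m³.
The plate makes 44° with the vertical, i.e. θ = 90° − 44° = 46° to the horizontal. Measuring y along the incline from the free-surface line, vertical depth h = y·sinθ with sinθ = 0.719340.
The centroid of a semicircle lies 4r/(3π) = 0.865803 m from the diameter, here below the top edge, so y_c = 2.29 + 0.865803 = 3.1558 m and h_c = 3.1558 × 0.719340 = 2.27009 m.
A = πr²/2 = π × 2.04²/2 = 6.53703 m².
Resultant F = γ·h_c·A = 7.9461 × 2.27009 × 6.53703 = 117.917 kN.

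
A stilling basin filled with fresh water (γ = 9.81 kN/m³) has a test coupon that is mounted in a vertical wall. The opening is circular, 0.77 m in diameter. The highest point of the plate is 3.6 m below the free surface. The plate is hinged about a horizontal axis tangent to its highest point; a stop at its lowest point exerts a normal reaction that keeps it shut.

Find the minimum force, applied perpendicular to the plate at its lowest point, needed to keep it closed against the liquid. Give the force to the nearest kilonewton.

P ≈ 9 kN

γ = 9.81 kN/m³.
The centroid is at the centre, 0.385 m below the top of the plate, so the centroid depth is h_c = 3.6 + 0.385 = 3.985 m.
A = π(0.385)² = 0.465663 m².
Resultant F = γ·h_c·A = 9.81 × 3.985 × 0.465663 = 18.2041 kN.
I_c = πr⁴/4 = π × 0.385⁴/4 = 0.0172557 m⁴.
Centre of pressure: y_p = y_c + I_c/(y_c·A) = 3.985 + 0.0172557/(3.985 × 0.465663) = 3.985 + 0.00929892 = 3.9943 m along the plane.
The resultant acts 0.385 + 0.00929892 = 0.394299 m (along the plate) below the hinge at the top edge, so the moment about the hinge is M = F × 0.394299 = 18.2041 × 0.394299 = 7.17786 kN·m.
A normal force at the bottom, 0.77 m from the hinge, must supply this moment: P = 7.17786/0.77 = 9.3219 kN.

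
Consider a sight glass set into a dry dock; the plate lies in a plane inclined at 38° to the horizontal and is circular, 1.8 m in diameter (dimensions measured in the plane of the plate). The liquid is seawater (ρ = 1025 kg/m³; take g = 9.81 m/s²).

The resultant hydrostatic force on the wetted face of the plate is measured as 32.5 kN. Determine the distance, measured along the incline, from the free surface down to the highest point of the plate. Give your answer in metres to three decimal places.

γ = ρg = 1025 × 9.81 / 1000 = 10.05525 kN/m³.
A = π(0.9)² = 2.54469 m².
From F = γ·h_c·A, the centroid depth is h_c = 32.5/(10.05525 × 2.54469) = 1.27015 m.
Let θ = 38° be the plate's angle to the horizontal; measure y along the incline from where the plane meets the free surface. Vertical depth h = y·sinθ with sinθ = 0.615661.
Along the incline, y_c = h_c/sinθ = 1.27015/0.615661 = 2.06307 m.
The centroid is at the centre, 0.9 m below the top of the plate, so the highest point sits at y_top = 2.06307 − 0.9 = 1.16307 m along the incline.

y_top ≈ 1.163 m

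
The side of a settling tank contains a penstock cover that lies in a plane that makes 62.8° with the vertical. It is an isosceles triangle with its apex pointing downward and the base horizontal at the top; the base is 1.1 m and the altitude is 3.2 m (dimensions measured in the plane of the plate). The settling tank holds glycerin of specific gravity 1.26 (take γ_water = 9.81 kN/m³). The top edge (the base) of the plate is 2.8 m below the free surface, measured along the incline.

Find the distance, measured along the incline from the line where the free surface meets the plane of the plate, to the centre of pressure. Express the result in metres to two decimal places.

y_p = 4.01 m

γ = 1.26 × 9.81 = 12.3606 kN/m³.
The plate makes 62.8° with the vertical, i.e. θ = 90° − 62.8° = 27.2° to the horizontal. Measuring y along the incline from the free-surface line, vertical depth h = y·sinθ with sinθ = 0.457098.
With the apex down, the centroid sits h/3 = 3.2/3 = 1.06667 m below the base (the top edge), so y_c = 2.8 + 1.06667 = 3.86667 m and h_c = 3.86667 × 0.457098 = 1.76745 m.
A = ½ × 1.1 × 3.2 = 1.76 m².
Resultant F = γ·h_c·A = 12.3606 × 1.76745 × 1.76 = 38.4503 kN.
I_c = b·h³/36 = 1.1 × 3.2³/36 = 1.00124 m⁴.
Centre of pressure: y_p = y_c + I_c/(y_c·A) = 3.86667 + 1.00124/(3.86667 × 1.76) = 3.86667 + 0.147126 = 4.0138 m along the plane.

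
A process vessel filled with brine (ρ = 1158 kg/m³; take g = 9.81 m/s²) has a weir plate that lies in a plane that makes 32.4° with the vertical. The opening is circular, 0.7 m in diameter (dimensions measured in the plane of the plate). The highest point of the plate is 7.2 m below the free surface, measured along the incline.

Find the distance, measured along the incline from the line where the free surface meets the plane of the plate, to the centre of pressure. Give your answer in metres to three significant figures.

γ = ρg = 1158 × 9.81 / 1000 = 11.35998 kN/m³.
The plate makes 32.4° with the vertical, i.e. θ = 90° − 32.4° = 57.6° to the horizontal. Measuring y along the incline from the free-surface line, vertical depth h = y·sinθ with sinθ = 0.844328.
The centroid is at the centre, 0.35 m below the top of the plate, so y_c = 7.2 + 0.35 = 7.55 m and h_c = 7.55 × 0.844328 = 6.37468 m.
A = π(0.35)² = 0.384845 m².
Resultant F = γ·h_c·A = 11.35998 × 6.37468 × 0.384845 = 27.869 kN.
I_c = πr⁴/4 = π × 0.35⁴/4 = 0.0117859 m⁴.
Centre of pressure: y_p = y_c + I_c/(y_c·A) = 7.55 + 0.0117859/(7.55 × 0.384845) = 7.55 + 0.0040563 = 7.55406 m along the plane.

y_p = 7.55 m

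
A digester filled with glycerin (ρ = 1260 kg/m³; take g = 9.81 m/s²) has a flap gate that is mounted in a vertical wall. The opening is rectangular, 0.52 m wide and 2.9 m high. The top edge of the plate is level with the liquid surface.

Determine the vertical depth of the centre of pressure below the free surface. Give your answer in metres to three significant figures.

h_p = 1.93 m

γ = ρg = 1260 × 9.81 / 1000 = 12.3606 kN/m³.
The centroid lies 2.9/2 = 1.45 m below the top edge, so the centroid depth is h_c = 1.45 m.
A = 0.52 × 2.9 = 1.508 m².
Resultant F = γ·h_c·A = 12.3606 × 1.45 × 1.508 = 27.0277 kN.
I_c = b·h³/12 = 0.52 × 2.9³/12 = 1.05686 m⁴.
Centre of pressure: y_p = y_c + I_c/(y_c·A) = 1.45 + 1.05686/(1.45 × 1.508) = 1.45 + 0.483335 = 1.93334 m along the plane.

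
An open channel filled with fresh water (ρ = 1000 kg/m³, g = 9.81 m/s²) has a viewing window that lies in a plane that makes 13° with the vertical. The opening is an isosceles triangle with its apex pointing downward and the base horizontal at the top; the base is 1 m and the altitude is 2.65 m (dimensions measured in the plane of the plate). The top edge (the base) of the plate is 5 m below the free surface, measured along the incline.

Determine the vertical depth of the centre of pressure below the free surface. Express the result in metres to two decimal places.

h_p = 5.80 m

γ = ρg = 1000 × 9.81 = 9810 N/m³ = 9.81 kN/m³.
The plate makes 13° with the vertical, i.e. θ = 90° − 13° = 77° to the horizontal. Measuring y along the incline from the free-surface line, vertical depth h = y·sinθ with sinθ = 0.974370.
With the apex down, the centroid sits h/3 = 2.65/3 = 0.883333 m below the base (the top edge), so y_c = 5 + 0.883333 = 5.88333 m and h_c = 5.88333 × 0.974370 = 5.73254 m.
A = ½ × 1 × 2.65 = 1.325 m².
Resultant F = γ·h_c·A = 9.81 × 5.73254 × 1.325 = 74.513 kN.
I_c = b·h³/36 = 1 × 2.65³/36 = 0.516934 m⁴.
Centre of pressure: y_p = y_c + I_c/(y_c·A) = 5.88333 + 0.516934/(5.88333 × 1.325) = 5.88333 + 0.0663126 = 5.94964 m along the plane.
Vertically, h_p = y_p·sinθ = 5.94964 × 0.974370 = 5.79715 m.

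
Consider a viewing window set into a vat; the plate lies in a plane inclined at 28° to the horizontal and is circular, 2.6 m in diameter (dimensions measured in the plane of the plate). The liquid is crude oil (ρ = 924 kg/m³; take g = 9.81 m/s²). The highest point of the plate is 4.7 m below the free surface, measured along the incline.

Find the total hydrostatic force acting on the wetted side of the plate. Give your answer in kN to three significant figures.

γ = ρg = 924 × 9.81 / 1000 = 9.06444 kN/m³.
Let θ = 28° be the plate's angle to the horizontal; measure y along the incline from where the plane meets the free surface. Vertical depth h = y·sinθ with sinθ = 0.469472.
The centroid is at the centre, 1.3 m below the top of the plate, so y_c = 4.7 + 1.3 = 6 m and h_c = 6 × 0.469472 = 2.81683 m.
A = π(1.3)² = 5.30929 m².
Resultant F = γ·h_c·A = 9.06444 × 2.81683 × 5.30929 = 135.562 kN.

F ≈ 136 kN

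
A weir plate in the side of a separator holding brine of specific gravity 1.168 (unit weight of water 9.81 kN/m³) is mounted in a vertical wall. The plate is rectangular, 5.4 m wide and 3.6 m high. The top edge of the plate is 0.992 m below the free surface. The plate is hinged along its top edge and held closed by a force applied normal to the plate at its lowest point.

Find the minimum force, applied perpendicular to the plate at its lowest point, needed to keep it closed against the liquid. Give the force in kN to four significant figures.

P ≈ 377.8 kN

γ = 1.168 × 9.81 = 11.45808 kN/m³.
The centroid lies 3.6/2 = 1.8 m below the top edge, so the centroid depth is h_c = 0.992 + 1.8 = 2.792 m.
A = 5.4 × 3.6 = 19.44 m².
Resultant F = γ·h_c·A = 11.45808 × 2.792 × 19.44 = 621.904 kN.
I_c = b·h³/12 = 5.4 × 3.6³/12 = 20.9952 m⁴.
Centre of pressure: y_p = y_c + I_c/(y_c·A) = 2.792 + 20.9952/(2.792 × 19.44) = 2.792 + 0.386819 = 3.17882 m along the plane.
The resultant acts 1.8 + 0.386819 = 2.18682 m (along the plate) below the hinge at the top edge, so the moment about the hinge is M = F × 2.18682 = 621.904 × 2.18682 = 1359.99 kN·m.
A normal force at the bottom, 3.6 m from the hinge, must supply this moment: P = 1359.99/3.6 = 377.775 kN.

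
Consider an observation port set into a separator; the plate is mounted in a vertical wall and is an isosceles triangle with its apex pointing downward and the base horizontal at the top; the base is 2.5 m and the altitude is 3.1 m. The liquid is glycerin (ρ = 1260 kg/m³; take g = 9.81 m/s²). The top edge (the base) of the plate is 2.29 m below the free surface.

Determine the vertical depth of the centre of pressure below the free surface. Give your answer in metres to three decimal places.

h_p = 3.484 m

γ = ρg = 1260 × 9.81 / 1000 = 12.3606 kN/m³.
With the apex down, the centroid sits h/3 = 3.1/3 = 1.03333 m below the base (the top edge), so the centroid depth is h_c = 2.29 + 1.03333 = 3.32333 m.
A = ½ × 2.5 × 3.1 = 3.875 m².
Resultant F = γ·h_c·A = 12.3606 × 3.32333 × 3.875 = 159.179 kN.
I_c = b·h³/36 = 2.5 × 3.1³/36 = 2.06882 m⁴.
Centre of pressure: y_p = y_c + I_c/(y_c·A) = 3.32333 + 2.06882/(3.32333 × 3.875) = 3.32333 + 0.160649 = 3.48398 m along the plane.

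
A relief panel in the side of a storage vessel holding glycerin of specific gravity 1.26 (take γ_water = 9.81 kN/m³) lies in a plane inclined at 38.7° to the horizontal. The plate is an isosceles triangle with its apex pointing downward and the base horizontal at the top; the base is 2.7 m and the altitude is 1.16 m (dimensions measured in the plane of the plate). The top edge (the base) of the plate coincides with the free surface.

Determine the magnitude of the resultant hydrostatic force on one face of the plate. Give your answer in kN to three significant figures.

F ≈ 4.68 kN

γ = 1.26 × 9.81 = 12.3606 kN/m³.
Let θ = 38.7° be the plate's angle to the horizontal; measure y along the incline from where the plane meets the free surface. Vertical depth h = y·sinθ with sinθ = 0.625243.
With the apex down, the centroid sits h/3 = 1.16/3 = 0.386667 m below the base (the top edge), so y_c = 0.386667 m and h_c = 0.386667 × 0.625243 = 0.241761 m.
A = ½ × 2.7 × 1.16 = 1.566 m².
Resultant F = γ·h_c·A = 12.3606 × 0.241761 × 1.566 = 4.6797 kN.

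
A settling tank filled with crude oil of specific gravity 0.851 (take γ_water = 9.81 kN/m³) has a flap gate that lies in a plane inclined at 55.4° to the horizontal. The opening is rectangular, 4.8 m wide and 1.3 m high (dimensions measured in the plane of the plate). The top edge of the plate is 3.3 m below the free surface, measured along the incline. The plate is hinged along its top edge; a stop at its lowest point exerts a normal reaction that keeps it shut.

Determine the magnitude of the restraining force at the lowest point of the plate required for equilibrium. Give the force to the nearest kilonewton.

P ≈ 89 kN

γ = 0.851 × 9.81 = 8.34831 kN/m³.
Let θ = 55.4° be the plate's angle to the horizontal; measure y along the incline from where the plane meets the free surface. Vertical depth h = y·sinθ with sinθ = 0.823136.
The centroid lies 1.3/2 = 0.65 m below the top edge, so y_c = 3.3 + 0.65 = 3.95 m and h_c = 3.95 × 0.823136 = 3.25139 m.
A = 4.8 × 1.3 = 6.24 m².
Resultant F = γ·h_c·A = 8.34831 × 3.25139 × 6.24 = 169.376 kN.
I_c = b·h³/12 = 4.8 × 1.3³/12 = 0.8788 m⁴.
Centre of pressure: y_p = y_c + I_c/(y_c·A) = 3.95 + 0.8788/(3.95 × 6.24) = 3.95 + 0.035654 = 3.98565 m along the plane.
The resultant acts 0.65 + 0.035654 = 0.685654 m (along the plate) below the hinge at the top edge, so the moment about the hinge is M = F × 0.685654 = 169.376 × 0.685654 = 116.133 kN·m.
A normal force at the bottom, 1.3 m from the hinge, must supply this moment: P = 116.133/1.3 = 89.3331 kN.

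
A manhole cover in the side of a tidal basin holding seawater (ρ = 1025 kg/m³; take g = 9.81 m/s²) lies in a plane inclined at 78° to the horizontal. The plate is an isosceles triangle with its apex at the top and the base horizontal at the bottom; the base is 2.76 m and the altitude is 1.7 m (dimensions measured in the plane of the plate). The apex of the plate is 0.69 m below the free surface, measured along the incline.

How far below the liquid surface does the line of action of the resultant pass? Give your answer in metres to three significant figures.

h_p = 1.87 m

γ = ρg = 1025 × 9.81 / 1000 = 10.05525 kN/m³.
Let θ = 78° be the plate's angle to the horizontal; measure y along the incline from where the plane meets the free surface. Vertical depth h = y·sinθ with sinθ = 0.978148.
With the apex up, the centroid sits 2h/3 = 2 × 1.7/3 = 1.13333 m below the apex, so y_c = 0.69 + 1.13333 = 1.82333 m and h_c = 1.82333 × 0.978148 = 1.78349 m.
A = ½ × 2.76 × 1.7 = 2.346 m².
Resultant F = γ·h_c·A = 10.05525 × 1.78349 × 2.346 = 42.0718 kN.
I_c = b·h³/36 = 2.76 × 1.7³/36 = 0.376663 m⁴.
Centre of pressure: y_p = y_c + I_c/(y_c·A) = 1.82333 + 0.376663/(1.82333 × 2.346) = 1.82333 + 0.0880561 = 1.91139 m along the plane.
Vertically, h_p = y_p·sinθ = 1.91139 × 0.978148 = 1.86962 m.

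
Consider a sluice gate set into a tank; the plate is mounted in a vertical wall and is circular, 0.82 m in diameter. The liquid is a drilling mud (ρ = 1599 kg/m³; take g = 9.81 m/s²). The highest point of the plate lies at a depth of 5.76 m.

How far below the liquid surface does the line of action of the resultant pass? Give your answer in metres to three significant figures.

h_p = 6.18 m

γ = ρg = 1599 × 9.81 / 1000 = 15.68619 kN/m³.
The centroid is at the centre, 0.41 m below the top of the plate, so the centroid depth is h_c = 5.76 + 0.41 = 6.17 m.
A = π(0.41)² = 0.528102 m².
Resultant F = γ·h_c·A = 15.68619 × 6.17 × 0.528102 = 51.1117 kN.
I_c = πr⁴/4 = π × 0.41⁴/4 = 0.0221935 m⁴.
Centre of pressure: y_p = y_c + I_c/(y_c·A) = 6.17 + 0.0221935/(6.17 × 0.528102) = 6.17 + 0.00681119 = 6.17681 m along the plane.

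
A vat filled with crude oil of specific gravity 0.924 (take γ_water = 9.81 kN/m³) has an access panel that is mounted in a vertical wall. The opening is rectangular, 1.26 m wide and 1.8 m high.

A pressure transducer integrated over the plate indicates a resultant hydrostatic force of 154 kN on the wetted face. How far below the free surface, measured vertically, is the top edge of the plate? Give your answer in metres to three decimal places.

γ = 0.924 × 9.81 = 9.06444 kN/m³.
A = 1.26 × 1.8 = 2.268 m².
From F = γ·h_c·A, the centroid depth is h_c = 154/(9.06444 × 2.268) = 7.49095 m.
The centroid lies 1.8/2 = 0.9 m below the top edge, so the top edge sits at h_top = 7.49095 − 0.9 = 6.59095 m below the surface.

d_top ≈ 6.591 m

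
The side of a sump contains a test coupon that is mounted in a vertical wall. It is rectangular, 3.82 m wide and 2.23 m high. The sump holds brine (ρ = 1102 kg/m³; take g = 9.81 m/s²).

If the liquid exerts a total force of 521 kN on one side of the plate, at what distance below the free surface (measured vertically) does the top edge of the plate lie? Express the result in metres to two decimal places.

γ = ρg = 1102 × 9.81 / 1000 = 10.81062 kN/m³.
A = 3.82 × 2.23 = 8.5186 m².
From F = γ·h_c·A, the centroid depth is h_c = 521/(10.81062 × 8.5186) = 5.65743 m.
The centroid lies 2.23/2 = 1.115 m below the top edge, so the top edge sits at h_top = 5.65743 − 1.115 = 4.54243 m below the surface.

d_top ≈ 4.54 m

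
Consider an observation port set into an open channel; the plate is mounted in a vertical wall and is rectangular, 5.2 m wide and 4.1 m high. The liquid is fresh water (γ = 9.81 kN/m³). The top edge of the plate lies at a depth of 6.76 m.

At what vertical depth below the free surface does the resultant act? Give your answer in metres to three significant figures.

h_p = 8.97 m

γ = 9.81 kN/m³.
The centroid lies 4.1/2 = 2.05 m below the top edge, so the centroid depth is h_c = 6.76 + 2.05 = 8.81 m.
A = 5.2 × 4.1 = 21.32 m².
Resultant F = γ·h_c·A = 9.81 × 8.81 × 21.32 = 1842.6 kN.
I_c = b·h³/12 = 5.2 × 4.1³/12 = 29.8658 m⁴.
Centre of pressure: y_p = y_c + I_c/(y_c·A) = 8.81 + 29.8658/(8.81 × 21.32) = 8.81 + 0.159005 = 8.96901 m along the plane.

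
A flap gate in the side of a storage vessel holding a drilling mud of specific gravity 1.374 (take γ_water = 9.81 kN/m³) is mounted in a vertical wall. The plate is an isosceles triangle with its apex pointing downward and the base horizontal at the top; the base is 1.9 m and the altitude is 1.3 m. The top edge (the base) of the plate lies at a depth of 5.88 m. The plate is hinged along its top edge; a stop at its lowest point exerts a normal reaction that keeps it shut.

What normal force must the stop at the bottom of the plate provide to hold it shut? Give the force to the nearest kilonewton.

γ = 1.374 × 9.81 = 13.47894 kN/m³.
With the apex down, the centroid sits h/3 = 1.3/3 = 0.433333 m below the base (the top edge), so the centroid depth is h_c = 5.88 + 0.433333 = 6.31333 m.
A = ½ × 1.9 × 1.3 = 1.235 m².
Resultant F = γ·h_c·A = 13.47894 × 6.31333 × 1.235 = 105.095 kN.
I_c = b·h³/36 = 1.9 × 1.3³/36 = 0.115953 m⁴.
Centre of pressure: y_p = y_c + I_c/(y_c·A) = 6.31333 + 0.115953/(6.31333 × 1.235) = 6.31333 + 0.0148716 = 6.3282 m along the plane.
The resultant acts 0.433333 + 0.0148716 = 0.448205 m (along the plate) below the hinge at the top edge, so the moment about the hinge is M = F × 0.448205 = 105.095 × 0.448205 = 47.1041 kN·m.
A normal force at the bottom, 1.3 m from the hinge, must supply this moment: P = 47.1041/1.3 = 36.2339 kN.

P ≈ 36 kN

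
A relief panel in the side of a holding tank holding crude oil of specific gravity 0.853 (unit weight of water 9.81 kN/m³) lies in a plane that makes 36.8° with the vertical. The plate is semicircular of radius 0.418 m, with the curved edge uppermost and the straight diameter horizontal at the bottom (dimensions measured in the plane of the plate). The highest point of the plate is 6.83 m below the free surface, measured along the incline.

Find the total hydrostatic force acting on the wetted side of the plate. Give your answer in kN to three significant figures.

γ = 0.853 × 9.81 = 8.36793 kN/m³.
The plate makes 36.8° with the vertical, i.e. θ = 90° − 36.8° = 53.2° to the horizontal. Measuring y along the incline from the free-surface line, vertical depth h = y·sinθ with sinθ = 0.800731.
The centroid lies 4r/(3π) = 0.177405 m above the diameter, so r − 4r/(3π) = 0.418 − 0.177405 = 0.240595 m below the topmost point, so y_c = 6.83 + 0.240595 = 7.07059 m and h_c = 7.07059 × 0.800731 = 5.66164 m.
A = πr²/2 = π × 0.418²/2 = 0.274456 m².
Resultant F = γ·h_c·A = 8.36793 × 5.66164 × 0.274456 = 13.0027 kN.

F ≈ 13.0 kN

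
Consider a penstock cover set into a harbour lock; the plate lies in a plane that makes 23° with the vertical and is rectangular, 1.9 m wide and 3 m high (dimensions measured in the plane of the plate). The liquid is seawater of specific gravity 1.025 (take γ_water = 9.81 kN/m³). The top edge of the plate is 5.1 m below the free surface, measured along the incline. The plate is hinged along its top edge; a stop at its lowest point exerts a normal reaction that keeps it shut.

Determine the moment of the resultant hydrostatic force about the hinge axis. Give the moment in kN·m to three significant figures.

M ≈ 562 kN·m

γ = 1.025 × 9.81 = 10.05525 kN/m³.
The plate makes 23° with the vertical, i.e. θ = 90° − 23° = 67° to the horizontal. Measuring y along the incline from the free-surface line, vertical depth h = y·sinθ with sinθ = 0.920505.
The centroid lies 3/2 = 1.5 m below the top edge, so y_c = 5.1 + 1.5 = 6.6 m and h_c = 6.6 × 0.920505 = 6.07533 m.
A = 1.9 × 3 = 5.7 m².
Resultant F = γ·h_c·A = 10.05525 × 6.07533 × 5.7 = 348.207 kN.
I_c = b·h³/12 = 1.9 × 3³/12 = 4.275 m⁴.
Centre of pressure: y_p = y_c + I_c/(y_c·A) = 6.6 + 4.275/(6.6 × 5.7) = 6.6 + 0.113636 = 6.71364 m along the plane.
The resultant acts 1.5 + 0.113636 = 1.61364 m (along the plate) below the hinge at the top edge, so the moment about the hinge is M = F × 1.61364 = 348.207 × 1.61364 = 561.881 kN·m.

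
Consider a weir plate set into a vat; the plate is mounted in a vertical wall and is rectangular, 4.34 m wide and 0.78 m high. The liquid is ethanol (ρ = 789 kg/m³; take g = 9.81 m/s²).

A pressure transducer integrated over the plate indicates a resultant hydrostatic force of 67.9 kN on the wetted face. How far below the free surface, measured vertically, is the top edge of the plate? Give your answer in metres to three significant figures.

d_top ≈ 2.20 m

γ = ρg = 789 × 9.81 / 1000 = 7.74009 kN/m³.
A = 4.34 × 0.78 = 3.3852 m².
From F = γ·h_c·A, the centroid depth is h_c = 67.9/(7.74009 × 3.3852) = 2.59143 m.
The centroid lies 0.78/2 = 0.39 m below the top edge, so the top edge sits at h_top = 2.59143 − 0.39 = 2.20143 m below the surface.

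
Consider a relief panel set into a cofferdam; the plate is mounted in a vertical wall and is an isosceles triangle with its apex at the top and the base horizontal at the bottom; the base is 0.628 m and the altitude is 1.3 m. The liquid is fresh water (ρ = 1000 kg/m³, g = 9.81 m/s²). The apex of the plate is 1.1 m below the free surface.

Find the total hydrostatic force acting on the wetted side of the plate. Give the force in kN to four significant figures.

F ≈ 7.875 kN

γ = ρg = 1000 × 9.81 = 9810 N/m³ = 9.81 kN/m³.
With the apex up, the centroid sits 2h/3 = 2 × 1.3/3 = 0.866667 m below the apex, so the centroid depth is h_c = 1.1 + 0.866667 = 1.96667 m.
A = ½ × 0.628 × 1.3 = 0.4082 m².
Resultant F = γ·h_c·A = 9.81 × 1.96667 × 0.4082 = 7.87542 kN.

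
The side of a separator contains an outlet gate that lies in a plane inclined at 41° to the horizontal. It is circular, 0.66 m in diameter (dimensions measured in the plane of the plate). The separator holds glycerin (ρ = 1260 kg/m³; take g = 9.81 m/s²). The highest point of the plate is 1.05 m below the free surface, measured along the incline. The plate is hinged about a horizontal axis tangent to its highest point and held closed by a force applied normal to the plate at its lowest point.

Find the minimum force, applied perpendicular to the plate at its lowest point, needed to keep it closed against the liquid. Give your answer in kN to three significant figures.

γ = ρg = 1260 × 9.81 / 1000 = 12.3606 kN/m³.
Let θ = 41° be the plate's angle to the horizontal; measure y along the incline from where the plane meets the free surface. Vertical depth h = y·sinθ with sinθ = 0.656059.
The centroid is at the centre, 0.33 m below the top of the plate, so y_c = 1.05 + 0.33 = 1.38 m and h_c = 1.38 × 0.656059 = 0.905361 m.
A = π(0.33)² = 0.342119 m².
Resultant F = γ·h_c·A = 12.3606 × 0.905361 × 0.342119 = 3.82859 kN.
I_c = πr⁴/4 = π × 0.33⁴/4 = 0.0093142 m⁴.
Centre of pressure: y_p = y_c + I_c/(y_c·A) = 1.38 + 0.0093142/(1.38 × 0.342119) = 1.38 + 0.0197283 = 1.39973 m along the plane.
The resultant acts 0.33 + 0.0197283 = 0.349728 m (along the plate) below the hinge at the top edge, so the moment about the hinge is M = F × 0.349728 = 3.82859 × 0.349728 = 1.33897 kN·m.
A normal force at the bottom, 0.66 m from the hinge, must supply this moment: P = 1.33897/0.66 = 2.02874 kN.

P ≈ 2.03 kN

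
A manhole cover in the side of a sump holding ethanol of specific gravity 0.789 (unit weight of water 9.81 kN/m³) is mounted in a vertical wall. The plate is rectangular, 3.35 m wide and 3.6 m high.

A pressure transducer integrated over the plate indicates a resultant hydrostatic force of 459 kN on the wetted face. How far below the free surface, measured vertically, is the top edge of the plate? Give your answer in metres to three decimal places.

γ = 0.789 × 9.81 = 7.74009 kN/m³.
A = 3.35 × 3.6 = 12.06 m².
From F = γ·h_c·A, the centroid depth is h_c = 459/(7.74009 × 12.06) = 4.91722 m.
The centroid lies 3.6/2 = 1.8 m below the top edge, so the top edge sits at h_top = 4.91722 − 1.8 = 3.11722 m below the surface.

d_top ≈ 3.117 m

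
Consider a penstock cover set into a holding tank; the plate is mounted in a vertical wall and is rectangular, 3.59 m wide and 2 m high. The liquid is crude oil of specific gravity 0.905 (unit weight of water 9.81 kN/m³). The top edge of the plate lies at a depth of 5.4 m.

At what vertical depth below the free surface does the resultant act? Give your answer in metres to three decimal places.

γ = 0.905 × 9.81 = 8.87805 kN/m³.
The centroid lies 2/2 = 1 m below the top edge, so the centroid depth is h_c = 5.4 + 1 = 6.4 m.
A = 3.59 × 2 = 7.18 m².
Resultant F = γ·h_c·A = 8.87805 × 6.4 × 7.18 = 407.964 kN.
I_c = b·h³/12 = 3.59 × 2³/12 = 2.39333 m⁴.
Centre of pressure: y_p = y_c + I_c/(y_c·A) = 6.4 + 2.39333/(6.4 × 7.18) = 6.4 + 0.0520833 = 6.45208 m along the plane.

h_p = 6.452 m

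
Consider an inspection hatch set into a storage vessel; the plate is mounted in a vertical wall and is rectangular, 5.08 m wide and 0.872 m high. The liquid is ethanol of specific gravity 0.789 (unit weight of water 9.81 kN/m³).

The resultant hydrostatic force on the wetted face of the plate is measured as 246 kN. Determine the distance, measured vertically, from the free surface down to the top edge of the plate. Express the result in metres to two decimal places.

γ = 0.789 × 9.81 = 7.74009 kN/m³.
A = 5.08 × 0.872 = 4.42976 m².
From F = γ·h_c·A, the centroid depth is h_c = 246/(7.74009 × 4.42976) = 7.17479 m.
The centroid lies 0.872/2 = 0.436 m below the top edge, so the top edge sits at h_top = 7.17479 − 0.436 = 6.73879 m below the surface.

d_top ≈ 6.74 m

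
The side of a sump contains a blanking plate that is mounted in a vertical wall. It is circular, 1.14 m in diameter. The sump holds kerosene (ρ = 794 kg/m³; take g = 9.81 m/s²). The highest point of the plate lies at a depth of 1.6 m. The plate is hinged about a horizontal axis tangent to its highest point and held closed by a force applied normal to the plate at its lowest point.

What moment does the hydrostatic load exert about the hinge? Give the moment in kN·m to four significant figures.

γ = ρg = 794 × 9.81 / 1000 = 7.78914 kN/m³.
The centroid is at the centre, 0.57 m below the top of the plate, so the centroid depth is h_c = 1.6 + 0.57 = 2.17 m.
A = π(0.57)² = 1.0207 m².
Resultant F = γ·h_c·A = 7.78914 × 2.17 × 1.0207 = 17.2523 kN.
I_c = πr⁴/4 = π × 0.57⁴/4 = 0.0829066 m⁴.
Centre of pressure: y_p = y_c + I_c/(y_c·A) = 2.17 + 0.0829066/(2.17 × 1.0207) = 2.17 + 0.037431 = 2.20743 m along the plane.
The resultant acts 0.57 + 0.037431 = 0.607431 m (along the plate) below the hinge at the top edge, so the moment about the hinge is M = F × 0.607431 = 17.2523 × 0.607431 = 10.4796 kN·m.

M ≈ 10.48 kN·m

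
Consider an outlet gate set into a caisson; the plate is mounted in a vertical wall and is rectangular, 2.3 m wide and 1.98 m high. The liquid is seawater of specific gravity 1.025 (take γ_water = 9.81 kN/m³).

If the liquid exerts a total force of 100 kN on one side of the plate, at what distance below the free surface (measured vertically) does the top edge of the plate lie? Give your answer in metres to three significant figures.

γ = 1.025 × 9.81 = 10.05525 kN/m³.
A = 2.3 × 1.98 = 4.554 m².
From F = γ·h_c·A, the centroid depth is h_c = 100/(10.05525 × 4.554) = 2.18381 m.
The centroid lies 1.98/2 = 0.99 m below the top edge, so the top edge sits at h_top = 2.18381 − 0.99 = 1.19381 m below the surface.

d_top ≈ 1.19 m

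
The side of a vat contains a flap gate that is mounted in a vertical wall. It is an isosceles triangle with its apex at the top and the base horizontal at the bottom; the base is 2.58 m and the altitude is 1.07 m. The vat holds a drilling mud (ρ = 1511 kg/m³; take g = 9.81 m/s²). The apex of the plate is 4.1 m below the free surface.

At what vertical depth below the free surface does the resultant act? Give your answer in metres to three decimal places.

γ = ρg = 1511 × 9.81 / 1000 = 14.82291 kN/m³.
With the apex up, the centroid sits 2h/3 = 2 × 1.07/3 = 0.713333 m below the apex, so the centroid depth is h_c = 4.1 + 0.713333 = 4.81333 m.
A = ½ × 2.58 × 1.07 = 1.3803 m².
Resultant F = γ·h_c·A = 14.82291 × 4.81333 × 1.3803 = 98.481 kN.
I_c = b·h³/36 = 2.58 × 1.07³/36 = 0.0877947 m⁴.
Centre of pressure: y_p = y_c + I_c/(y_c·A) = 4.81333 + 0.0877947/(4.81333 × 1.3803) = 4.81333 + 0.0132145 = 4.82654 m along the plane.

h_p = 4.827 m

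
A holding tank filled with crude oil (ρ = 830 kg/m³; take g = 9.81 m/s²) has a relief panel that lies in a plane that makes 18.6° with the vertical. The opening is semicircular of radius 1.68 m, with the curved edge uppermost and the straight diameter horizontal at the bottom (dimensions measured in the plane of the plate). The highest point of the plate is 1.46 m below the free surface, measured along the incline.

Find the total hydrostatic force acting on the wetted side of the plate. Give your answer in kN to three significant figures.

F ≈ 83.0 kN

γ = ρg = 830 × 9.81 / 1000 = 8.1423 kN/m³.
The plate makes 18.6° with the vertical, i.e. θ = 90° − 18.6° = 71.4° to the horizontal. Measuring y along the incline from the free-surface line, vertical depth h = y·sinθ with sinθ = 0.947768.
The centroid lies 4r/(3π) = 0.713014 m above the diameter, so r − 4r/(3π) = 1.68 − 0.713014 = 0.966986 m below the topmost point, so y_c = 1.46 + 0.966986 = 2.42699 m and h_c = 2.42699 × 0.947768 = 2.30022 m.
A = πr²/2 = π × 1.68²/2 = 4.43342 m².
Resultant F = γ·h_c·A = 8.1423 × 2.30022 × 4.43342 = 83.0339 kN.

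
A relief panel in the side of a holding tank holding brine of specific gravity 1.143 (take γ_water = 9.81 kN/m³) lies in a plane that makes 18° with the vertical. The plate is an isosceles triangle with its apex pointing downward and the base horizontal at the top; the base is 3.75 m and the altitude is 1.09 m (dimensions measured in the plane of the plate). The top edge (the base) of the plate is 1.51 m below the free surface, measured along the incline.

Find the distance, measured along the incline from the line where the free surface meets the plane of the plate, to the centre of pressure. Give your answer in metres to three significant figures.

y_p = 1.91 m

γ = 1.143 × 9.81 = 11.21283 kN/m³.
The plate makes 18° with the vertical, i.e. θ = 90° − 18° = 72° to the horizontal. Measuring y along the incline from the free-surface line, vertical depth h = y·sinθ with sinθ = 0.951057.
With the apex down, the centroid sits h/3 = 1.09/3 = 0.363333 m below the base (the top edge), so y_c = 1.51 + 0.363333 = 1.87333 m and h_c = 1.87333 × 0.951057 = 1.78164 m.
A = ½ × 3.75 × 1.09 = 2.04375 m².
Resultant F = γ·h_c·A = 11.21283 × 1.78164 × 2.04375 = 40.8285 kN.
I_c = b·h³/36 = 3.75 × 1.09³/36 = 0.134899 m⁴.
Centre of pressure: y_p = y_c + I_c/(y_c·A) = 1.87333 + 0.134899/(1.87333 × 2.04375) = 1.87333 + 0.0352344 = 1.90856 m along the plane.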